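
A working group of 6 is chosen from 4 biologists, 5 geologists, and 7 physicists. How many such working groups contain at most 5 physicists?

Split by how many physicists are chosen (0 through 5).
Sum: C(7,0)·C(9,6) + C(7,1)·C(9,5) + C(7,2)·C(9,4) + C(7,3)·C(9,3) + C(7,4)·C(9,2) + C(7,5)·C(9,1) = 84 + 882 + 2646 + 2940 + 1260 + 189 = 8001.

8001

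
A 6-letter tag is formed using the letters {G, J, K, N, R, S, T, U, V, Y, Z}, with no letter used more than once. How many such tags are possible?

Choose and order 6 of the 11 symbols: the first letter has 11 options, the next 10, and so on down to 6.
That product is 11 × 10 × 9 × 8 × 7 × 6 = 332640.

332640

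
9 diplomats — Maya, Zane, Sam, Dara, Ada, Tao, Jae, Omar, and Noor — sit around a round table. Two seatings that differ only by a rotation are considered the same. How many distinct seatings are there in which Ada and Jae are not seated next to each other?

30240

All circular seatings of 9 people number (8)! = 40320.
Seatings with Ada beside Jae: treat them as a block with 2 internal orders, giving 2 × (7)! = 10080.
Subtracting, 40320 − 10080 = 30240.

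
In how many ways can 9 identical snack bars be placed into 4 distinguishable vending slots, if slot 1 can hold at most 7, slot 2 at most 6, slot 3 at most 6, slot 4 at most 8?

Without the upper bounds there are C(12,3) = 220 ways to split 9 among 4 vending slots.
Subtract solutions that violate a single cap (substitute x_i' = x_i − (cap_i+1)): x_1 ≥ 8 gives C(4,3) = 4; x_2 ≥ 7 gives C(5,3) = 10; x_3 ≥ 7 gives C(5,3) = 10; x_4 ≥ 9 gives C(3,3) = 1. Together 25.
No two caps can be exceeded simultaneously, so the pair terms are all 0.
By inclusion–exclusion the count is 220 − 25 + 0 = 195.

195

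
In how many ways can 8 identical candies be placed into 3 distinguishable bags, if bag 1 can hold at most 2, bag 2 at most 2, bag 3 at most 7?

8

By stars and bars, unrestricted non-negative solutions to x_1+…+x_3 = 8 number C(8+2,2) = 45.
Subtract solutions that violate a single cap (substitute x_i' = x_i − (cap_i+1)): x_1 ≥ 3 gives C(7,2) = 21; x_2 ≥ 3 gives C(7,2) = 21; x_3 ≥ 8 gives C(2,2) = 1. Together 43.
Add back pairs where two caps are both exceeded: 6 + 0 + 0 = 6.
By inclusion–exclusion the count is 45 − 43 + 6 = 8.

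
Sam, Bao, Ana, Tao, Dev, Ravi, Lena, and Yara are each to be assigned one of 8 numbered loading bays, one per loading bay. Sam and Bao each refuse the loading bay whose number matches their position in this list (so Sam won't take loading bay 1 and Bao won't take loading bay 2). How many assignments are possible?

30960

Let Aᵢ (for i ∈ {1, 2}) be the placements that put person i in their forbidden loading bay. Any j of these fix j positions, leaving (8−j)! ways to fill the rest, and there are C(2,j) ways to pick which j.
By inclusion–exclusion, the number of valid placements is Σ_{j=0}^{2} (−1)^j C(2,j)·(8−j)!.
Computing: 40320 − 10080 + 720 = 30960.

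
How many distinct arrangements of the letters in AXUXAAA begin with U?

15

With the first slot taken by U, it remains to arrange the other 6 letters (AXXAAA).
Those 6 letters have A appearing 4 times and X appearing twice, giving (6)!/(4!·2!) = 15.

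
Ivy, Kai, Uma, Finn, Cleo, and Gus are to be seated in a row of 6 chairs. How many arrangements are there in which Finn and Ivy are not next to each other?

480

There are 6! = 720 arrangements in all. If Finn and Ivy are adjacent, merging them into one block gives 2·(5)! = 240 arrangements.
So 720 − 240 = 480 arrangements keep them apart.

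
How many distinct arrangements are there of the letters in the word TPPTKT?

Letter multiplicities in TPPTKT: K×1, P×2, T×3.
Dividing 6! = 720 by 3!·2! = 12 for the repeated letters gives 60.

60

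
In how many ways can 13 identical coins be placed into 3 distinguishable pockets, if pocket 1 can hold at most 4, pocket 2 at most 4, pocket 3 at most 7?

By stars and bars, unrestricted non-negative solutions to x_1+…+x_3 = 13 number C(13+2,2) = 105.
Subtract solutions that violate a single cap (substitute x_i' = x_i − (cap_i+1)): x_1 ≥ 5 gives C(10,2) = 45; x_2 ≥ 5 gives C(10,2) = 45; x_3 ≥ 8 gives C(7,2) = 21. Together 111.
Add back pairs where two caps are both exceeded: 10 + 1 + 1 = 12.
By inclusion–exclusion the count is 105 − 111 + 12 = 6.

6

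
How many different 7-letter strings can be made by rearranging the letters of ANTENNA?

The 7 letters of ANTENNA have repeats: A appearing twice and N appearing 3 times.
So there are 7! / (3!·2!) = 420 distinguishable arrangements.

420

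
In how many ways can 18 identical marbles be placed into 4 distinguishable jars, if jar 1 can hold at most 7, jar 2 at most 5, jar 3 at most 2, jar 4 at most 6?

Ignoring the caps, the number of non-negative solutions to x_1+…+x_4 = 18 is C(21,3) = 1330.
Subtract solutions that violate a single cap (substitute x_i' = x_i − (cap_i+1)): x_1 ≥ 8 gives C(13,3) = 286; x_2 ≥ 6 gives C(15,3) = 455; x_3 ≥ 3 gives C(18,3) = 816; x_4 ≥ 7 gives C(14,3) = 364. Together 1921.
Add back pairs where two caps are both exceeded: 35 + 120 + 20 + 220 + 56 + 165 = 616.
Subtract triples: 4 + 0 + 1 + 10 = 15.
By inclusion–exclusion the count is 1330 − 1921 + 616 − 15 = 10.

10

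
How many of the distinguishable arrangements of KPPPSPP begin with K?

With the first slot taken by K, it remains to arrange the other 6 letters (PPPSPP).
Those 6 letters have P appearing 5 times, giving (6)!/(5!) = 6.

6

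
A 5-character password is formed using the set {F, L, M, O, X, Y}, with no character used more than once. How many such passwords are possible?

With no repetition, fill the 5 characters in order: 6 choices, then 5, down to 2.
That product is 6 × 5 × 4 × 3 × 2 = 720.

720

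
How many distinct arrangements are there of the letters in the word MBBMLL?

Letter multiplicities in MBBMLL: B×2, L×2, M×2.
So there are 6! / (2!·2!·2!) = 90 distinguishable arrangements.

90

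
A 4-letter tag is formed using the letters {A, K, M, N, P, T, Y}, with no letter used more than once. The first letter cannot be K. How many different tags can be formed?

The first letter has 7−1 = 6 choices (anything except K).
The remaining 3 letters are filled from the other 6 symbols without repetition: 6 × 5 × 4 = 120.
Total: 6 × 120 = 720.

720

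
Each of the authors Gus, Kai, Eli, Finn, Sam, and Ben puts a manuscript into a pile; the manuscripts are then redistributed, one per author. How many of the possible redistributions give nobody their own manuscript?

Let Aᵢ be the assignments in which author i gets their own manuscript. We want the size of the complement of A₁∪…∪A_6.
By inclusion–exclusion this is Σ_{j=0}^{6} (−1)^j C(6,j)·(6−j)!.
Computing: 720 − 720 + 360 − 120 + 30 − 6 + 1 = 265.

265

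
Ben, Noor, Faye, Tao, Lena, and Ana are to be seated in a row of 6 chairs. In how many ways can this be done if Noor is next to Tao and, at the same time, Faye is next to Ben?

96

Treat {Noor,Tao} as one block (2 orders) and {Faye,Ben} as another (2 orders).
That leaves 4 units to arrange: 2 × 2 × 4! = 4 × 24 = 96.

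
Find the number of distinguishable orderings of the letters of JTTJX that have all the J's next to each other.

Treat the 2 copies of J as a single block. The multiset to arrange is then {JJ, T, T, X}, 4 items in all.
That gives (4)!/(2!) = 12 arrangements.

12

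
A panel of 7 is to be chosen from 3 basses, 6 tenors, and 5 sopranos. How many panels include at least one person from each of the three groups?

Total 7-person selections from all 14: C(14,7) = 3432.
Selections missing a whole group: no basses → C(11,7) = 330; no tenors → C(8,7) = 8; no sopranos → C(9,7) = 36.
Add back selections omitting two groups (i.e. drawn from a single group): C(3,7) + C(6,7) + C(5,7) = 0.
By inclusion–exclusion: 3432 − 374 + 0 = 3058.

3058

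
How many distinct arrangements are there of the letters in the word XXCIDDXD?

1120

XXCIDDXD has 8 letters with D appearing 3 times and X appearing 3 times.
So there are 8! / (3!·3!) = 1120 distinguishable arrangements.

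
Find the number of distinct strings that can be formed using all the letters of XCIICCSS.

Letter multiplicities in XCIICCSS: C×3, I×2, S×2, X×1.
So there are 8! / (3!·2!·2!) = 1680 distinguishable arrangements.

1680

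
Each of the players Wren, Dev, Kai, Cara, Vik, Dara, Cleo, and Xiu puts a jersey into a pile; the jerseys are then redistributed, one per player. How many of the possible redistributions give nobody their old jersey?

Let Aᵢ be the assignments in which player i gets their old jersey. We want the size of the complement of A₁∪…∪A_8.
By inclusion–exclusion this is Σ_{j=0}^{8} (−1)^j C(8,j)·(8−j)!.
Computing: 40320 − 40320 + 20160 − 6720 + 1680 − 336 + 56 − 8 + 1 = 14833.

14833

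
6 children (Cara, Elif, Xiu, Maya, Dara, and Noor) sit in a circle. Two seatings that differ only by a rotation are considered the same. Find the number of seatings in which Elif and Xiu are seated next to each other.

Glue Elif and Xiu into a block (2 internal orders). Seating 5 units around a circle gives (4)! arrangements.
So 2 × (4)! = 2 × 24 = 48.

48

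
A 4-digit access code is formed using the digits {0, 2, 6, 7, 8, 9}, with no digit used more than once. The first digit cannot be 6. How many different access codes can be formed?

The first digit has 6−1 = 5 choices (anything except 6).
The remaining 3 digits are filled from the other 5 symbols without repetition: 5 × 4 × 3 = 60.
Total: 5 × 60 = 300.

300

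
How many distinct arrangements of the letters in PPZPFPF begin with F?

With the first slot taken by F, it remains to arrange the other 6 letters (PPZPPF).
Those 6 letters have P appearing 4 times, giving (6)!/(4!) = 30.

30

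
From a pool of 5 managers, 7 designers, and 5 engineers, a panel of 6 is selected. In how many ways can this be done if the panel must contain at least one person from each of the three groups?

10325

Total 6-person selections from all 17: C(17,6) = 12376.
Subtract selections that omit an entire group: no managers → C(12,6) = 924; no designers → C(10,6) = 210; no engineers → C(12,6) = 924.
Add back selections omitting two groups (i.e. drawn from a single group): C(5,6) + C(7,6) + C(5,6) = 7.
By inclusion–exclusion: 12376 − 2058 + 7 = 10325.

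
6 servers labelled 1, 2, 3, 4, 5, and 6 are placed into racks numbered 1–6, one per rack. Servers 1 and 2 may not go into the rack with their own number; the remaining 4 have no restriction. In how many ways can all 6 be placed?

504

Let Aᵢ (for i ∈ {1, 2}) be the placements that put server i in its forbidden rack. Any j of these fix j positions, leaving (6−j)! ways to fill the rest, and there are C(2,j) ways to pick which j.
By inclusion–exclusion, the number of valid placements is Σ_{j=0}^{2} (−1)^j C(2,j)·(6−j)!.
Computing: 720 − 240 + 24 = 504.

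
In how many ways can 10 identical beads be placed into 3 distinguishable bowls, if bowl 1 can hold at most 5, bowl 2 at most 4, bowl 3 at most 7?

By stars and bars, unrestricted non-negative solutions to x_1+…+x_3 = 10 number C(10+2,2) = 66.
Subtract solutions that violate a single cap (substitute x_i' = x_i − (cap_i+1)): x_1 ≥ 6 gives C(6,2) = 15; x_2 ≥ 5 gives C(7,2) = 21; x_3 ≥ 8 gives C(4,2) = 6. Together 42.
No two caps can be exceeded simultaneously, so the pair terms are all 0.
By inclusion–exclusion the count is 66 − 42 + 0 = 24.

24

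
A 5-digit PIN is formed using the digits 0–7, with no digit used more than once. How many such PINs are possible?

Choose and order 5 of the 8 symbols: the first digit has 8 options, the next 7, and so on down to 4.
That product is 8 × 7 × 6 × 5 × 4 = 6720.

6720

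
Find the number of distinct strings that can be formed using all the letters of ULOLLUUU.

280

Letter multiplicities in ULOLLUUU: L×3, O×1, U×4.
Dividing 8! = 40320 by 4!·3! = 144 for the repeated letters gives 280.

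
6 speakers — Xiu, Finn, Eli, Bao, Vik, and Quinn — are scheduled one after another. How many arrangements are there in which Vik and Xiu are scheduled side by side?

Glue Vik and Xiu into one block (2 internal orders), leaving 5 units to arrange in a row.
So the count is 2·(5)! = 240.

240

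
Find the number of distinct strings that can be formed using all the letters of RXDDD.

The 5 letters of RXDDD have repeats: D appearing 3 times.
Dividing 5! = 120 by 3! = 6 for the repeated letters gives 20.

20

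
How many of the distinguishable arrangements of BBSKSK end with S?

30

Fix S in the last position and arrange the remaining 5 letters.
Those 5 letters have B appearing twice and K appearing twice, giving (5)!/(2!·2!) = 30.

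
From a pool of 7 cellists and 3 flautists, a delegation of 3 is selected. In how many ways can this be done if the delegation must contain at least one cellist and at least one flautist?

84

Unrestricted: C(10,3) = 120 ways to pick any 3 of the 10.
Selections missing a whole group: no cellists → C(3,3) = 1; no flautists → C(7,3) = 35.
Both groups omitted at once is impossible, so 120 − 36 = 84.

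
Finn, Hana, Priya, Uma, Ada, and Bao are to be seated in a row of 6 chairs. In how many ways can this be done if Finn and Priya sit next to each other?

Glue Finn and Priya into one block (2 internal orders), leaving 5 units to arrange in a row.
That gives 2 × 5! = 2 × 120 = 240.

240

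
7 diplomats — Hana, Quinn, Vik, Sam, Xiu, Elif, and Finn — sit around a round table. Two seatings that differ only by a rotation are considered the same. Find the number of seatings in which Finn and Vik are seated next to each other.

Treat {Finn, Vik} as one unit (2 internal orders) and seat the resulting 6 units around the table: (5)! circular arrangements.
So 2 × (5)! = 2 × 120 = 240.

240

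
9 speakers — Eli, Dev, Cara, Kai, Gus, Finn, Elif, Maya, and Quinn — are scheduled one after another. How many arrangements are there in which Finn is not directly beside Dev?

282240

Of the 9! = 362880 arrangements, those with Finn and Dev adjacent number 2 × 8! = 80640 (treat the pair as a block with 2 internal orders).
Complementary counting: 362880 − 80640 = 282240.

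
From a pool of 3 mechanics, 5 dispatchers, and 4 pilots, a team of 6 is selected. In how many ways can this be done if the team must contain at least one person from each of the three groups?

805

Unrestricted: C(12,6) = 924 ways to pick any 6 of the 12.
Selections missing a whole group: no mechanics → C(9,6) = 84; no dispatchers → C(7,6) = 7; no pilots → C(8,6) = 28.
Add back selections omitting two groups (i.e. drawn from a single group): C(3,6) + C(5,6) + C(4,6) = 0.
By inclusion–exclusion: 924 − 119 + 0 = 805.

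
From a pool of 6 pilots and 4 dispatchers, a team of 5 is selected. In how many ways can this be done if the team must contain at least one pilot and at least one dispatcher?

246

Unrestricted: C(10,5) = 252 ways to pick any 5 of the 10.
Subtract selections that omit an entire group: no pilots → C(4,5) = 0; no dispatchers → C(6,5) = 6.
Both groups omitted at once is impossible, so 252 − 6 = 246.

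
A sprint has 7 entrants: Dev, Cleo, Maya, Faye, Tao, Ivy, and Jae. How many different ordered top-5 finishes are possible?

2520

This is an ordered selection of 5 from 7: P(7,5).
That gives 7 × 6 × 5 × 4 × 3 = 2520.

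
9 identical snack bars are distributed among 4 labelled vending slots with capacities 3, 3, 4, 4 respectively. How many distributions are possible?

Without the upper bounds there are C(12,3) = 220 ways to split 9 among 4 vending slots.
Subtract solutions that violate a single cap (substitute x_i' = x_i − (cap_i+1)): x_1 ≥ 4 gives C(8,3) = 56; x_2 ≥ 4 gives C(8,3) = 56; x_3 ≥ 5 gives C(7,3) = 35; x_4 ≥ 5 gives C(7,3) = 35. Together 182.
Add back pairs where two caps are both exceeded: 4 + 1 + 1 + 1 + 1 + 0 = 8.
By inclusion–exclusion the count is 220 − 182 + 8 = 46.

46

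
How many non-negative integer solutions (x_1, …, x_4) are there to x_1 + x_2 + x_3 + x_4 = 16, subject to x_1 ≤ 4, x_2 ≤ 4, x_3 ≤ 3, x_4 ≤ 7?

Ignoring the caps, the number of non-negative solutions to x_1+…+x_4 = 16 is C(19,3) = 969.
Subtract solutions that violate a single cap (substitute x_i' = x_i − (cap_i+1)): x_1 ≥ 5 gives C(14,3) = 364; x_2 ≥ 5 gives C(14,3) = 364; x_3 ≥ 4 gives C(15,3) = 455; x_4 ≥ 8 gives C(11,3) = 165. Together 1348.
Add back pairs where two caps are both exceeded: 84 + 120 + 20 + 120 + 20 + 35 = 399.
Subtract triples: 10 + 0 + 0 + 0 = 10.
By inclusion–exclusion the count is 969 − 1348 + 399 − 10 = 10.

10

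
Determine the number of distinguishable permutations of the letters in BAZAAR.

120

Letter multiplicities in BAZAAR: A×3, B×1, R×1, Z×1.
The number of distinct arrangements is 6!/(3!) = 720/6 = 120.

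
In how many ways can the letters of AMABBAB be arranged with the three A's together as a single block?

20

Treat the 3 copies of A as a single block. The multiset to arrange is then {AAA, B, B, B, M}, 5 items in all.
That gives (5)!/(3!) = 20 arrangements.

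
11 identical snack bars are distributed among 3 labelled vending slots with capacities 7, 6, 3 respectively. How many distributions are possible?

Without the upper bounds there are C(13,2) = 78 ways to split 11 among 3 vending slots.
Subtract solutions that violate a single cap (substitute x_i' = x_i − (cap_i+1)): x_1 ≥ 8 gives C(5,2) = 10; x_2 ≥ 7 gives C(6,2) = 15; x_3 ≥ 4 gives C(9,2) = 36. Together 61.
Add back pairs where two caps are both exceeded: 0 + 0 + 1 = 1.
By inclusion–exclusion the count is 78 − 61 + 1 = 18.

18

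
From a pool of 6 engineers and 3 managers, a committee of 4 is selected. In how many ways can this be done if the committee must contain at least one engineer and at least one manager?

Total 4-person selections from all 9: C(9,4) = 126.
Subtract selections that omit an entire group: no engineers → C(3,4) = 0; no managers → C(6,4) = 15.
Both groups omitted at once is impossible, so 126 − 15 = 111.

111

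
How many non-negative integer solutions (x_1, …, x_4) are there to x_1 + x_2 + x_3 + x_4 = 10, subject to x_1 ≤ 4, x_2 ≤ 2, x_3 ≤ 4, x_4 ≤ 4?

Without the upper bounds there are C(13,3) = 286 ways to split 10 among 4 variables.
Subtract solutions that violate a single cap (substitute x_i' = x_i − (cap_i+1)): x_1 ≥ 5 gives C(8,3) = 56; x_2 ≥ 3 gives C(10,3) = 120; x_3 ≥ 5 gives C(8,3) = 56; x_4 ≥ 5 gives C(8,3) = 56. Together 288.
Add back pairs where two caps are both exceeded: 10 + 1 + 1 + 10 + 10 + 1 = 33.
By inclusion–exclusion the count is 286 − 288 + 33 = 31.

31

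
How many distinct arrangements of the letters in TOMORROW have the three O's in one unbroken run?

360

Treat the 3 copies of O as a single block. The multiset to arrange is then {OOO, M, R, R, T, W}, 6 items in all.
That gives (6)!/(2!) = 360 arrangements.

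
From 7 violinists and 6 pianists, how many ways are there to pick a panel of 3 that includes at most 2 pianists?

266

Split by how many pianists are chosen (0 through 2).
Sum: C(6,0)·C(7,3) + C(6,1)·C(7,2) + C(6,2)·C(7,1) = 35 + 126 + 105 = 266.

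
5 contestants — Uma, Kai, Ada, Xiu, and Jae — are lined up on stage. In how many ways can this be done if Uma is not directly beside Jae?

There are 5! = 120 arrangements in all. If Uma and Jae are adjacent, merging them into one block gives 2·(4)! = 48 arrangements.
Complementary counting: 120 − 48 = 72.

72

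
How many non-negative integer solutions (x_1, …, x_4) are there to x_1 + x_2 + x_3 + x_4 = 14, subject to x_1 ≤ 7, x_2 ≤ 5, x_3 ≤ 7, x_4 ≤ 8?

293

By stars and bars, unrestricted non-negative solutions to x_1+…+x_4 = 14 number C(14+3,3) = 680.
Subtract solutions that violate a single cap (substitute x_i' = x_i − (cap_i+1)): x_1 ≥ 8 gives C(9,3) = 84; x_2 ≥ 6 gives C(11,3) = 165; x_3 ≥ 8 gives C(9,3) = 84; x_4 ≥ 9 gives C(8,3) = 56. Together 389.
Add back pairs where two caps are both exceeded: 1 + 0 + 0 + 1 + 0 + 0 = 2.
By inclusion–exclusion the count is 680 − 389 + 2 = 293.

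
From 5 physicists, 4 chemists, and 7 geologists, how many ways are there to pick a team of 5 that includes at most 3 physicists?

4312

Split by how many physicists are chosen (0 through 3).
Sum: C(5,0)·C(11,5) + C(5,1)·C(11,4) + C(5,2)·C(11,3) + C(5,3)·C(11,2) = 462 + 1650 + 1650 + 550 = 4312.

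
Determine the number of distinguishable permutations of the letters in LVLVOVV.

LVLVOVV has 7 letters with L appearing twice and V appearing 4 times.
Dividing 7! = 5040 by 4!·2! = 48 for the repeated letters gives 105.

105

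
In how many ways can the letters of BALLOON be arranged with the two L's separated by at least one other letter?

900

There are 7!/(2!·2!) = 1260 arrangements of BALLOON in total.
Arrangements with the L's together: treat LL as one letter, giving (6)!/(2!) = 360.
Hence 1260 − 360 = 900.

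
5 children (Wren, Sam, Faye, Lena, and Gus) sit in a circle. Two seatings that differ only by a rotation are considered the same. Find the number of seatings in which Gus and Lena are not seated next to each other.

12

Without the restriction there are (4)! = 24 seatings.
Those with Gus next to Lena: fuse the pair into one unit and seat 4 units around a circle — 2·(3)! = 12.
Subtracting, 24 − 12 = 12.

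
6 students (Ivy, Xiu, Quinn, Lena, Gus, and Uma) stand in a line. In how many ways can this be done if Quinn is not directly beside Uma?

480

There are 6! = 720 arrangements in all. If Quinn and Uma are adjacent, merging them into one block gives 2·(5)! = 240 arrangements.
So 720 − 240 = 480 arrangements keep them apart.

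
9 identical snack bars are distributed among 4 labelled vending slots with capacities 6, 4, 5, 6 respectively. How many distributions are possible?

Ignoring the caps, the number of non-negative solutions to x_1+…+x_4 = 9 is C(12,3) = 220.
Subtract solutions that violate a single cap (substitute x_i' = x_i − (cap_i+1)): x_1 ≥ 7 gives C(5,3) = 10; x_2 ≥ 5 gives C(7,3) = 35; x_3 ≥ 6 gives C(6,3) = 20; x_4 ≥ 7 gives C(5,3) = 10. Together 75.
No two caps can be exceeded simultaneously, so the pair terms are all 0.
By inclusion–exclusion the count is 220 − 75 + 0 = 145.

145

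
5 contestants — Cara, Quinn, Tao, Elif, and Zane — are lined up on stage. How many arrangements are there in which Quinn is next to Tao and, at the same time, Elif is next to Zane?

Treat {Quinn,Tao} as one block (2 orders) and {Elif,Zane} as another (2 orders).
That leaves 3 units to arrange: 2 × 2 × 3! = 4 × 6 = 24.

24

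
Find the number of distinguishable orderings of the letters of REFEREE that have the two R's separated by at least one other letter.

75

Total arrangements of REFEREE: 7!/(4!·2!) = 105.
Arrangements with the R's together: treat RR as one letter, giving (6)!/(4!) = 30.
Hence 105 − 30 = 75.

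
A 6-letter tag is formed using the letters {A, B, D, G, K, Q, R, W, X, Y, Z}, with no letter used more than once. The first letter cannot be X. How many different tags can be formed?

302400

The first letter has 11−1 = 10 choices (anything except X).
The remaining 5 letters are filled from the other 10 symbols without repetition: 10 × 9 × 8 × 7 × 6 = 30240.
Total: 10 × 30240 = 302400.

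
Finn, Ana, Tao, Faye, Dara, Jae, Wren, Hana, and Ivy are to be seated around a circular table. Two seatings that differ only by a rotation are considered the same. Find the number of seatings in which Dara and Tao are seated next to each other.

Glue Dara and Tao into a block (2 internal orders). Seating 8 units around a circle gives (7)! arrangements.
So 2 × (7)! = 2 × 5040 = 10080.

10080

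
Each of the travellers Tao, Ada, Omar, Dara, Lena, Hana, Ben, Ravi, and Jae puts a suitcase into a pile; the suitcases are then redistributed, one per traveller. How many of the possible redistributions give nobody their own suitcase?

Count assignments avoiding every fixed point. For any j of the 9 travellers fixed to their own suitcase, the other 9−j can be arranged in (9−j)! ways.
By inclusion–exclusion this is Σ_{j=0}^{9} (−1)^j C(9,j)·(9−j)!.
Computing: 362880 − 362880 + 181440 − 60480 + 15120 − 3024 + 504 − 72 + 9 − 1 = 133496.

133496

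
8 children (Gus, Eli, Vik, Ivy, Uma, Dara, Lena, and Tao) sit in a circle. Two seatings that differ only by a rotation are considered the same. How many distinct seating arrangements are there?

5040

Around a circle, 8 distinct people have 8!/8 = (7)! = 5040 rotationally distinct seatings.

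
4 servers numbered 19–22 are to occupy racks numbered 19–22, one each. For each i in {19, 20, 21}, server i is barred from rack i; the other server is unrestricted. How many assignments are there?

Let Aᵢ (for i ∈ {19, 20, 21}) be the placements that put server i in its forbidden rack. Any j of these fix j positions, leaving (4−j)! ways to fill the rest, and there are C(3,j) ways to pick which j.
By inclusion–exclusion, the number of valid placements is Σ_{j=0}^{3} (−1)^j C(3,j)·(4−j)!.
Computing: 24 − 18 + 6 − 1 = 11.

11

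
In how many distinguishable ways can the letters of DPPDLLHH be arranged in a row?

2520

Letter multiplicities in DPPDLLHH: D×2, H×2, L×2, P×2.
Dividing 8! = 40320 by 2!·2!·2!·2! = 16 for the repeated letters gives 2520.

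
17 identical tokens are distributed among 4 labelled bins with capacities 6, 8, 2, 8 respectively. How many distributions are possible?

Without the upper bounds there are C(20,3) = 1140 ways to split 17 among 4 bins.
Subtract solutions that violate a single cap (substitute x_i' = x_i − (cap_i+1)): x_1 ≥ 7 gives C(13,3) = 286; x_2 ≥ 9 gives C(11,3) = 165; x_3 ≥ 3 gives C(17,3) = 680; x_4 ≥ 9 gives C(11,3) = 165. Together 1296.
Add back pairs where two caps are both exceeded: 4 + 120 + 4 + 56 + 0 + 56 = 240.
By inclusion–exclusion the count is 1140 − 1296 + 240 = 84.

84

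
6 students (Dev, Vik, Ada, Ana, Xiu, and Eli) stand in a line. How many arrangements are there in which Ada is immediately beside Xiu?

Treat {Ada, Xiu} as a single unit. There are 5 units to order, and the pair itself can be ordered 2 ways.
So the count is 2·(5)! = 240.

240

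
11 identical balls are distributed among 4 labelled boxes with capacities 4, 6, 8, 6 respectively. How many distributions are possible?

200

Without the upper bounds there are C(14,3) = 364 ways to split 11 among 4 boxes.
Subtract solutions that violate a single cap (substitute x_i' = x_i − (cap_i+1)): x_1 ≥ 5 gives C(9,3) = 84; x_2 ≥ 7 gives C(7,3) = 35; x_3 ≥ 9 gives C(5,3) = 10; x_4 ≥ 7 gives C(7,3) = 35. Together 164.
No two caps can be exceeded simultaneously, so the pair terms are all 0.
By inclusion–exclusion the count is 364 − 164 + 0 = 200.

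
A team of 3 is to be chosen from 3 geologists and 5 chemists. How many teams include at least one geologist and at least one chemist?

Unrestricted: C(8,3) = 56 ways to pick any 3 of the 8.
Selections missing a whole group: no geologists → C(5,3) = 10; no chemists → C(3,3) = 1.
Both groups omitted at once is impossible, so 56 − 11 = 45.

45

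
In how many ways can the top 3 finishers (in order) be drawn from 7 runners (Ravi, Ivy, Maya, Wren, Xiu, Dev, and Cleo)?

210

There are 7 choices for 1st place, 6 for 2nd, and 5 for 3rd.
That gives 7 × 6 × 5 = 210.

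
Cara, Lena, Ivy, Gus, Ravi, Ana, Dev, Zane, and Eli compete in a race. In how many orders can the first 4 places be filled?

3024

This is an ordered selection of 4 from 9: P(9,4).
That gives 9 × 8 × 7 × 6 = 3024.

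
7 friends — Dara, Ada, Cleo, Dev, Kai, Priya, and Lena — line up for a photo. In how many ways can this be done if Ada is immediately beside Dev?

1440

Treat {Ada, Dev} as a single unit. There are 6 units to order, and the pair itself can be ordered 2 ways.
So the count is 2·(6)! = 1440.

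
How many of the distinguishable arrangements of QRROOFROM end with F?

1120

With the last slot taken by F, it remains to arrange the other 8 letters (QRROOROM).
Those 8 letters have O appearing 3 times and R appearing 3 times, giving (8)!/(3!·3!) = 1120.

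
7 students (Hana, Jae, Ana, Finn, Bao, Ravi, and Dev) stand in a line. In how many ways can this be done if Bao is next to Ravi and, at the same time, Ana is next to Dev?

480

Treat {Bao,Ravi} as one block (2 orders) and {Ana,Dev} as another (2 orders).
That leaves 5 units to arrange: 2 × 2 × 5! = 4 × 120 = 480.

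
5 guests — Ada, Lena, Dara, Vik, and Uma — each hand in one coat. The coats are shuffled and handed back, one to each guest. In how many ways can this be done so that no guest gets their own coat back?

44

Count assignments avoiding every fixed point. For any j of the 5 guests fixed to their own coat, the other 5−j can be arranged in (5−j)! ways.
By inclusion–exclusion this is Σ_{j=0}^{5} (−1)^j C(5,j)·(5−j)!.
Computing: 120 − 120 + 60 − 20 + 5 − 1 = 44.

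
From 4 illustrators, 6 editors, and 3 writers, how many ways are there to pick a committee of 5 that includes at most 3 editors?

1176

Split by how many editors are chosen (0 through 3).
Sum: C(6,0)·C(7,5) + C(6,1)·C(7,4) + C(6,2)·C(7,3) + C(6,3)·C(7,2) = 21 + 210 + 525 + 420 = 1176.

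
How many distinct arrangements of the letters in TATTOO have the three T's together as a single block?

12

Treat the 3 copies of T as a single block. The multiset to arrange is then {TTT, A, O, O}, 4 items in all.
That gives (4)!/(2!) = 12 arrangements.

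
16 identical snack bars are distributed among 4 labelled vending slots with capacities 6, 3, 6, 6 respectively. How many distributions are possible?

52

By stars and bars, unrestricted non-negative solutions to x_1+…+x_4 = 16 number C(16+3,3) = 969.
Subtract solutions that violate a single cap (substitute x_i' = x_i − (cap_i+1)): x_1 ≥ 7 gives C(12,3) = 220; x_2 ≥ 4 gives C(15,3) = 455; x_3 ≥ 7 gives C(12,3) = 220; x_4 ≥ 7 gives C(12,3) = 220. Together 1115.
Add back pairs where two caps are both exceeded: 56 + 10 + 10 + 56 + 56 + 10 = 198.
By inclusion–exclusion the count is 969 − 1115 + 198 = 52.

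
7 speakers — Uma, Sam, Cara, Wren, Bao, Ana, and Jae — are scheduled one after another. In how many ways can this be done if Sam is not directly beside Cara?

There are 7! = 5040 arrangements in all. If Sam and Cara are adjacent, merging them into one block gives 2·(6)! = 1440 arrangements.
Complementary counting: 5040 − 1440 = 3600.

3600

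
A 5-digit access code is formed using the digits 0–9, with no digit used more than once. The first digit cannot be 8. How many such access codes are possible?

The first digit has 10−1 = 9 choices (anything except 8).
The remaining 4 digits are filled from the other 9 symbols without repetition: 9 × 8 × 7 × 6 = 3024.
Total: 9 × 3024 = 27216.

27216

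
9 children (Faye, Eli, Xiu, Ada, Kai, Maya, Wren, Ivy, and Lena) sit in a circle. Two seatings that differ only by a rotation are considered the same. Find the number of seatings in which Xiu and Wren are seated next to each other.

Glue Xiu and Wren into a block (2 internal orders). Seating 8 units around a circle gives (7)! arrangements.
So 2 × (7)! = 2 × 5040 = 10080.

10080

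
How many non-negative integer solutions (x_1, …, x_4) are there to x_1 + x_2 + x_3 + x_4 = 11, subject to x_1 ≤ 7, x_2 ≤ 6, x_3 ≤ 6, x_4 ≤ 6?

Without the upper bounds there are C(14,3) = 364 ways to split 11 among 4 variables.
Subtract solutions that violate a single cap (substitute x_i' = x_i − (cap_i+1)): x_1 ≥ 8 gives C(6,3) = 20; x_2 ≥ 7 gives C(7,3) = 35; x_3 ≥ 7 gives C(7,3) = 35; x_4 ≥ 7 gives C(7,3) = 35. Together 125.
No two caps can be exceeded simultaneously, so the pair terms are all 0.
By inclusion–exclusion the count is 364 − 125 + 0 = 239.

239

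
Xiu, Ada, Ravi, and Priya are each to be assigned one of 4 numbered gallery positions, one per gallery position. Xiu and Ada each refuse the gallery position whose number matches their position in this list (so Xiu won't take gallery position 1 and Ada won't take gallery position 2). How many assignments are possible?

14

Let Aᵢ (for i ∈ {1, 2}) be the placements that put person i in their forbidden gallery position. Any j of these fix j positions, leaving (4−j)! ways to fill the rest, and there are C(2,j) ways to pick which j.
By inclusion–exclusion, the number of valid placements is Σ_{j=0}^{2} (−1)^j C(2,j)·(4−j)!.
Computing: 24 − 12 + 2 = 14.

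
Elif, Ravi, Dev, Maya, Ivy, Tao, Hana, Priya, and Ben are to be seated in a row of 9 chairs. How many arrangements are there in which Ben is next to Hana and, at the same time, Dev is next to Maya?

Treat {Ben,Hana} as one block (2 orders) and {Dev,Maya} as another (2 orders).
That leaves 7 units to arrange: 2 × 2 × 7! = 4 × 5040 = 20160.

20160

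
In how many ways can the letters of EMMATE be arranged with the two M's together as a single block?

Treat the 2 copies of M as a single block. The multiset to arrange is then {MM, A, E, E, T}, 5 items in all.
That gives (5)!/(2!) = 60 arrangements.

60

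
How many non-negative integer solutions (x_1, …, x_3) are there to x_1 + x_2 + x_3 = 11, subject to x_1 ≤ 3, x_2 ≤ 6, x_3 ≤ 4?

6

Ignoring the caps, the number of non-negative solutions to x_1+…+x_3 = 11 is C(13,2) = 78.
Subtract solutions that violate a single cap (substitute x_i' = x_i − (cap_i+1)): x_1 ≥ 4 gives C(9,2) = 36; x_2 ≥ 7 gives C(6,2) = 15; x_3 ≥ 5 gives C(8,2) = 28. Together 79.
Add back pairs where two caps are both exceeded: 1 + 6 + 0 = 7.
By inclusion–exclusion the count is 78 − 79 + 7 = 6.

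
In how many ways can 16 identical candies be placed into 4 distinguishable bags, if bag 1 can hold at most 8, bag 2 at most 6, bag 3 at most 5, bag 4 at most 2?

46

Without the upper bounds there are C(19,3) = 969 ways to split 16 among 4 bags.
Subtract solutions that violate a single cap (substitute x_i' = x_i − (cap_i+1)): x_1 ≥ 9 gives C(10,3) = 120; x_2 ≥ 7 gives C(12,3) = 220; x_3 ≥ 6 gives C(13,3) = 286; x_4 ≥ 3 gives C(16,3) = 560. Together 1186.
Add back pairs where two caps are both exceeded: 1 + 4 + 35 + 20 + 84 + 120 = 264.
Subtract triples: 0 + 0 + 0 + 1 = 1.
By inclusion–exclusion the count is 969 − 1186 + 264 − 1 = 46.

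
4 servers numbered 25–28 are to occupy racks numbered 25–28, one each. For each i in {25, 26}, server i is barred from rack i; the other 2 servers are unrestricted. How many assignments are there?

Let Aᵢ (for i ∈ {25, 26}) be the placements that put server i in its forbidden rack. Any j of these fix j positions, leaving (4−j)! ways to fill the rest, and there are C(2,j) ways to pick which j.
By inclusion–exclusion, the number of valid placements is Σ_{j=0}^{2} (−1)^j C(2,j)·(4−j)!.
Computing: 24 − 12 + 2 = 14.

14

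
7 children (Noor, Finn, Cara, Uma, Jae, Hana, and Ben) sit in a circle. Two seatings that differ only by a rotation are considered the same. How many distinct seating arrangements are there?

720

Around a circle, 7 distinct people have 7!/7 = (6)! = 720 rotationally distinct seatings.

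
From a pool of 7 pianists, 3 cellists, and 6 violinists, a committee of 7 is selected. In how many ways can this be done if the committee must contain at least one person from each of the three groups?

Unrestricted: C(16,7) = 11440 ways to pick any 7 of the 16.
Selections missing a whole group: no pianists → C(9,7) = 36; no cellists → C(13,7) = 1716; no violinists → C(10,7) = 120.
Add back selections omitting two groups (i.e. drawn from a single group): C(7,7) + C(3,7) + C(6,7) = 1.
By inclusion–exclusion: 11440 − 1872 + 1 = 9569.

9569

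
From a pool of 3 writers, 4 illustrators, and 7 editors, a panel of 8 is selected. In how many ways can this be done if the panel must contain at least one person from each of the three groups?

Total 8-person selections from all 14: C(14,8) = 3003.
Subtract selections that omit an entire group: no writers → C(11,8) = 165; no illustrators → C(10,8) = 45; no editors → C(7,8) = 0.
Add back selections omitting two groups (i.e. drawn from a single group): C(3,8) + C(4,8) + C(7,8) = 0.
By inclusion–exclusion: 3003 − 210 + 0 = 2793.

2793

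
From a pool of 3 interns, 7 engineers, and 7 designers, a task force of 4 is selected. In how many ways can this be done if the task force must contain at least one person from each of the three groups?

With no constraint there are C(17,4) = 2380 possible selections.
Selections missing a whole group: no interns → C(14,4) = 1001; no engineers → C(10,4) = 210; no designers → C(10,4) = 210.
Add back selections omitting two groups (i.e. drawn from a single group): C(3,4) + C(7,4) + C(7,4) = 70.
By inclusion–exclusion: 2380 − 1421 + 70 = 1029.

1029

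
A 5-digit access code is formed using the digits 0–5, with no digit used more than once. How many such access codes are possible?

720

This is a permutation of 5 out of 6: P(6,5) = 6!/1!.
6 × 5 × 4 × 3 × 2 = 720.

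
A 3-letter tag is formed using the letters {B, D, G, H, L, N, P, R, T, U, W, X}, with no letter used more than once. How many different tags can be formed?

1320

With no repetition, fill the 3 letters in order: 12 choices, then 11, down to 10.
That product is 12 × 11 × 10 = 1320.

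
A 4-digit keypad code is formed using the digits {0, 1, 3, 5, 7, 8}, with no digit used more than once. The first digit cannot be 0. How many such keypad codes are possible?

300

The first digit has 6−1 = 5 choices (anything except 0).
The remaining 3 digits are filled from the other 5 symbols without repetition: 5 × 4 × 3 = 60.
Total: 5 × 60 = 300.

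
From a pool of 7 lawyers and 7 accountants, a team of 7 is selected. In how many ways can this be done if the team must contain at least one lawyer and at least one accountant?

With no constraint there are C(14,7) = 3432 possible selections.
Subtract selections that omit an entire group: no lawyers → C(7,7) = 1; no accountants → C(7,7) = 1.
Both groups omitted at once is impossible, so 3432 − 2 = 3430.

3430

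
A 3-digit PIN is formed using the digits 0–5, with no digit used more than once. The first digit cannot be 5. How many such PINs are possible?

100

The first digit has 6−1 = 5 choices (anything except 5).
The remaining 2 digits are filled from the other 5 symbols without repetition: 5 × 4 = 20.
Total: 5 × 20 = 100.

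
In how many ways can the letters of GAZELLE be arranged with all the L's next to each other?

Treat the 2 copies of L as a single block. The multiset to arrange is then {LL, A, E, E, G, Z}, 6 items in all.
That gives (6)!/(2!) = 360 arrangements.

360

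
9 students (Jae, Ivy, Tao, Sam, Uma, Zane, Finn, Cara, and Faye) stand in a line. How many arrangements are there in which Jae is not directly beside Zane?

282240

Of the 9! = 362880 arrangements, those with Jae and Zane adjacent number 2 × 8! = 80640 (treat the pair as a block with 2 internal orders).
Complementary counting: 362880 − 80640 = 282240.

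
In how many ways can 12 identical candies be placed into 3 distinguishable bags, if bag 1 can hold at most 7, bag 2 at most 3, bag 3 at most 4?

Ignoring the caps, the number of non-negative solutions to x_1+…+x_3 = 12 is C(14,2) = 91.
Subtract solutions that violate a single cap (substitute x_i' = x_i − (cap_i+1)): x_1 ≥ 8 gives C(6,2) = 15; x_2 ≥ 4 gives C(10,2) = 45; x_3 ≥ 5 gives C(9,2) = 36. Together 96.
Add back pairs where two caps are both exceeded: 1 + 0 + 10 = 11.
By inclusion–exclusion the count is 91 − 96 + 11 = 6.

6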